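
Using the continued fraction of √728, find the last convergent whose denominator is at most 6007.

√728 = [26; 1, 52, …] (period length 2).
Convergents:
  p_0/q_0 = 26/1
  p_1/q_1 = 27/1
  p_2/q_2 = 1430/53
  p_3/q_3 = 1457/54
  p_4/q_4 = 77194/2861
  p_5/q_5 = 78651/2915
  p_6/q_6 = 4167046/154441
q_5 = 2915 ≤ 6007 < 154441 = q_6, so the answer is 78651/2915.

78651/2915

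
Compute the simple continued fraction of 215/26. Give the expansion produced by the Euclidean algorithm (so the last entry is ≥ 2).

215 = 8·26 + 7
26 = 3·7 + 5
7 = 1·5 + 2
5 = 2·2 + 1
2 = 2·1 + 0  (stop)
So 215/26 = [8; 3, 1, 2, 2].

[8; 3, 1, 2, 2]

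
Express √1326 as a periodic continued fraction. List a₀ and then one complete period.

a₀ = ⌊√1326⌋ = 36.

[36; 2, 2, 2, 2, 2, 72]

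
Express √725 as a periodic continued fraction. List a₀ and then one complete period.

[26; 1, 12, 2, 12, 1, 52]

a₀ = ⌊√725⌋ = 26.
With m₀=0, d₀=1 and mₖ₊₁ = dₖaₖ − mₖ, dₖ₊₁ = (n − mₖ₊₁²)/dₖ, aₖ₊₁ = ⌊(a₀+mₖ₊₁)/dₖ₊₁⌋:
  k=1: m=26, d=49, a=1
  k=2: m=23, d=4, a=12
  k=3: m=25, d=25, a=2
  k=4: m=25, d=4, a=12
  k=5: m=23, d=49, a=1
  k=6: m=26, d=1, a=52
d=1 and a=2a₀=52 at k=6, so the next step gives (m, d) = (26, 49) again — its k=1 value — and the period has length 6.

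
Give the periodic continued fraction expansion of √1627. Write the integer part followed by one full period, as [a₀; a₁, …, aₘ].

a₀ = ⌊√1627⌋ = 40.
With m₀=0, d₀=1 and mₖ₊₁ = dₖaₖ − mₖ, dₖ₊₁ = (n − mₖ₊₁²)/dₖ, aₖ₊₁ = ⌊(a₀+mₖ₊₁)/dₖ₊₁⌋:
  k=1: m=40, d=27, a=2
  k=2: m=14, d=53, a=1
  k=3: m=39, d=2, a=39
  k=4: m=39, d=53, a=1
  k=5: m=14, d=27, a=2
  k=6: m=40, d=1, a=80
d=1 and a=2a₀=80 at k=6, so the next step gives (m, d) = (40, 27) again — its k=1 value — and the period has length 6.

[40; 2, 1, 39, 1, 2, 80]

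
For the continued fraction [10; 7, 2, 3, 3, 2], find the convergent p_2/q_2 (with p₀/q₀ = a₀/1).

Using pₖ = aₖpₖ₋₁ + pₖ₋₂, qₖ = aₖqₖ₋₁ + qₖ₋₂ (with p₋₁=1, p₋₂=0, q₋₁=0, q₋₂=1):
  k=0: a=10, p=10, q=1
  k=1: a=7, p=71, q=7
  k=2: a=2, p=152, q=15

152/15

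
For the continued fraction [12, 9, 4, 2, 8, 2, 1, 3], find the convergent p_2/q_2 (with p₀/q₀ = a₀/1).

448/37

Using pₖ = aₖpₖ₋₁ + pₖ₋₂, qₖ = aₖqₖ₋₁ + qₖ₋₂ (with p₋₁=1, p₋₂=0, q₋₁=0, q₋₂=1):
  k=0: a=12, p=12, q=1
  k=1: a=9, p=109, q=9
  k=2: a=4, p=448, q=37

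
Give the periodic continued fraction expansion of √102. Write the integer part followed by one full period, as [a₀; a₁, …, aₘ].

[10; 10, 20]

a₀ = ⌊√102⌋ = 10.
With m₀=0, d₀=1 and mₖ₊₁ = dₖaₖ − mₖ, dₖ₊₁ = (n − mₖ₊₁²)/dₖ, aₖ₊₁ = ⌊(a₀+mₖ₊₁)/dₖ₊₁⌋:
  k=1: m=10, d=2, a=10
  k=2: m=10, d=1, a=20
d=1 and a=2a₀=20 at k=2, so the next step gives (m, d) = (10, 2) again — its k=1 value — and the period has length 2.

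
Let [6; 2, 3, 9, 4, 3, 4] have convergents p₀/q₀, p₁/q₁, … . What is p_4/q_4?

1717/267

Using pₖ = aₖpₖ₋₁ + pₖ₋₂, qₖ = aₖqₖ₋₁ + qₖ₋₂ (with p₋₁=1, p₋₂=0, q₋₁=0, q₋₂=1):
  k=0: a=6, p=6, q=1
  k=1: a=2, p=13, q=2
  k=2: a=3, p=45, q=7
  k=3: a=9, p=418, q=65
  k=4: a=4, p=1717, q=267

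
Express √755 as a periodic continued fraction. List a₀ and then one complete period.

a₀ = ⌊√755⌋ = 27.
With m₀=0, d₀=1 and mₖ₊₁ = dₖaₖ − mₖ, dₖ₊₁ = (n − mₖ₊₁²)/dₖ, aₖ₊₁ = ⌊(a₀+mₖ₊₁)/dₖ₊₁⌋:
  k=1: m=27, d=26, a=2
  k=2: m=25, d=5, a=10
  k=3: m=25, d=26, a=2
  k=4: m=27, d=1, a=54
d=1 and a=2a₀=54 at k=4, so the next step gives (m, d) = (27, 26) again — its k=1 value — and the period has length 4.

[27; 2, 10, 2, 54]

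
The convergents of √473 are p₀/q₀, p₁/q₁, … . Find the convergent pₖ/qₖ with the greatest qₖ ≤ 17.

√473 = [21; 1, 2, 1, 42, …] (period length 4).
Convergents:
  p_0/q_0 = 21/1
  p_1/q_1 = 22/1
  p_2/q_2 = 65/3
  p_3/q_3 = 87/4
  p_4/q_4 = 3719/171
q_3 = 4 ≤ 17 < 171 = q_4, so the answer is 87/4.

87/4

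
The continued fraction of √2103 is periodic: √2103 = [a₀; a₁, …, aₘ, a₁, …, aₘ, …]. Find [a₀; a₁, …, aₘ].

[45; 1, 6, 15, 6, 1, 90]

a₀ = ⌊√2103⌋ = 45.
With m₀=0, d₀=1 and mₖ₊₁ = dₖaₖ − mₖ, dₖ₊₁ = (n − mₖ₊₁²)/dₖ, aₖ₊₁ = ⌊(a₀+mₖ₊₁)/dₖ₊₁⌋:
  k=1: m=45, d=78, a=1
  k=2: m=33, d=13, a=6
  k=3: m=45, d=6, a=15
  k=4: m=45, d=13, a=6
  k=5: m=33, d=78, a=1
  k=6: m=45, d=1, a=90
d=1 and a=2a₀=90 at k=6, so the next step gives (m, d) = (45, 78) again — its k=1 value — and the period has length 6.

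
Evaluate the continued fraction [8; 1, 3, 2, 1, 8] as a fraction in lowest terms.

991/113

Using pₖ = aₖpₖ₋₁ + pₖ₋₂ and qₖ = aₖqₖ₋₁ + qₖ₋₂:
  k=0: a=8, p=8, q=1
  k=1: a=1, p=9, q=1
  k=2: a=3, p=35, q=4
  k=3: a=2, p=79, q=9
  k=4: a=1, p=114, q=13
  k=5: a=8, p=991, q=113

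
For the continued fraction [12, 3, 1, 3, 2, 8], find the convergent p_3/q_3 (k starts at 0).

Using pₖ = aₖpₖ₋₁ + pₖ₋₂, qₖ = aₖqₖ₋₁ + qₖ₋₂ (with p₋₁=1, p₋₂=0, q₋₁=0, q₋₂=1):
  k=0: a=12, p=12, q=1
  k=1: a=3, p=37, q=3
  k=2: a=1, p=49, q=4
  k=3: a=3, p=184, q=15

184/15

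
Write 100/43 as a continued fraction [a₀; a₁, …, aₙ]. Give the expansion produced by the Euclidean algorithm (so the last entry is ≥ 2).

[2; 3, 14]

100 = 2·43 + 14
43 = 3·14 + 1
14 = 14·1 + 0  (stop)
So 100/43 = [2; 3, 14].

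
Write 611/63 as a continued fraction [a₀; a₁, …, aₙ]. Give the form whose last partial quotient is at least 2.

[9; 1, 2, 3, 6]

611 = 9×63 + 44
63 = 1×44 + 19
44 = 2×19 + 6
19 = 3×6 + 1
6 = 6×1 + 0  (stop)
So 611/63 = [9; 1, 2, 3, 6].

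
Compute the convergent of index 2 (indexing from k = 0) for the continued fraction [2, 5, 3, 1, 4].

Using pₖ = aₖpₖ₋₁ + pₖ₋₂, qₖ = aₖqₖ₋₁ + qₖ₋₂ (with p₋₁=1, p₋₂=0, q₋₁=0, q₋₂=1):
  k=0: a=2, p=2, q=1
  k=1: a=5, p=11, q=5
  k=2: a=3, p=35, q=16

35/16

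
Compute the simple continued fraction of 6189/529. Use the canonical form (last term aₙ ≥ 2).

[11; 1, 2, 3, 17, 3]

6189 = 11·529 + 370
529 = 1·370 + 159
370 = 2·159 + 52
159 = 3·52 + 3
52 = 17·3 + 1
3 = 3·1 + 0  (stop)
So 6189/529 = [11; 1, 2, 3, 17, 3].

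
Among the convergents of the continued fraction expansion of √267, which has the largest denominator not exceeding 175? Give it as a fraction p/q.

2402/147

√267 = [16; 2, 1, 15, 1, 2, 32, …] (period length 6).
Convergents:
  p_0/q_0 = 16/1
  p_1/q_1 = 33/2
  p_2/q_2 = 49/3
  p_3/q_3 = 768/47
  p_4/q_4 = 817/50
  p_5/q_5 = 2402/147
  p_6/q_6 = 77681/4754
q_5 = 147 ≤ 175 < 4754 = q_6, so the answer is 2402/147.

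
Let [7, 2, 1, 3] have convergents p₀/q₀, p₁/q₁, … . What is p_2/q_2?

22/3

Using pₖ = aₖpₖ₋₁ + pₖ₋₂, qₖ = aₖqₖ₋₁ + qₖ₋₂ (with p₋₁=1, p₋₂=0, q₋₁=0, q₋₂=1):
  k=0: a=7, p=7, q=1
  k=1: a=2, p=15, q=2
  k=2: a=1, p=22, q=3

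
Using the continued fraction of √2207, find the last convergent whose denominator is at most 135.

√2207 = [46; 1, 45, 1, 92, …] (period length 4).
Convergents:
  p_0/q_0 = 46/1
  p_1/q_1 = 47/1
  p_2/q_2 = 2161/46
  p_3/q_3 = 2208/47
  p_4/q_4 = 205297/4370
q_3 = 47 ≤ 135 < 4370 = q_4, so the answer is 2208/47.

2208/47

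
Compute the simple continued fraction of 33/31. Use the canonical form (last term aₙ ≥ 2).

[1; 15, 2]

33 = 1*31 + 2
31 = 15*2 + 1
2 = 2*1 + 0  (stop)
So 33/31 = [1; 15, 2].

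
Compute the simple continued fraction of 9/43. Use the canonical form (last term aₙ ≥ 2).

9 = 0·43 + 9
43 = 4·9 + 7
9 = 1·7 + 2
7 = 3·2 + 1
2 = 2·1 + 0  (stop)
So 9/43 = [0; 4, 1, 3, 2].

[0; 4, 1, 3, 2]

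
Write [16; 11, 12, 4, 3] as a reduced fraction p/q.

Fold from the inside: start with 3/1.
  4 + 1/3 = 13/3
  12 + 3/13 = 159/13
  11 + 13/159 = 1762/159
  16 + 159/1762 = 28351/1762

28351/1762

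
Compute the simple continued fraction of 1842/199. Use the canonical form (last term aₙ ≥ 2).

1842 = 9×199 + 51
199 = 3×51 + 46
51 = 1×46 + 5
46 = 9×5 + 1
5 = 5×1 + 0  (stop)
So 1842/199 = [9; 3, 1, 9, 5].

[9; 3, 1, 9, 5]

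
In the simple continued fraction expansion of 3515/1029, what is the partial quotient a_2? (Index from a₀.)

3515 = 3·1029 + 428   →  a_0 = 3
1029 = 2·428 + 173   →  a_1 = 2
428 = 2·173 + 82   →  a_2 = 2

2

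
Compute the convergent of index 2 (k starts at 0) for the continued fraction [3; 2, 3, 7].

Using pₖ = aₖpₖ₋₁ + pₖ₋₂, qₖ = aₖqₖ₋₁ + qₖ₋₂ (with p₋₁=1, p₋₂=0, q₋₁=0, q₋₂=1):
  k=0: a=3, p=3, q=1
  k=1: a=2, p=7, q=2
  k=2: a=3, p=24, q=7

24/7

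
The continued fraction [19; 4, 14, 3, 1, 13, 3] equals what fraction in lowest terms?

188704/9805

Using pₖ = aₖpₖ₋₁ + pₖ₋₂ and qₖ = aₖqₖ₋₁ + qₖ₋₂:
  k=0: a=19, p=19, q=1
  k=1: a=4, p=77, q=4
  k=2: a=14, p=1097, q=57
  k=3: a=3, p=3368, q=175
  k=4: a=1, p=4465, q=232
  k=5: a=13, p=61413, q=3191
  k=6: a=3, p=188704, q=9805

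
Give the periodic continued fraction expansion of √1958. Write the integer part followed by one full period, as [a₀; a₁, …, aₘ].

[44; 4, 88]

a₀ = ⌊√1958⌋ = 44.
With m₀=0, d₀=1 and mₖ₊₁ = dₖaₖ − mₖ, dₖ₊₁ = (n − mₖ₊₁²)/dₖ, aₖ₊₁ = ⌊(a₀+mₖ₊₁)/dₖ₊₁⌋:
  k=1: m=44, d=22, a=4
  k=2: m=44, d=1, a=88
d=1 and a=2a₀=88 at k=2, so the next step gives (m, d) = (44, 22) again — its k=1 value — and the period has length 2.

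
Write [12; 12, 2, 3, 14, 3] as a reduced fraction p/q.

Fold from the inside: start with 3/1.
  14 + 1/3 = 43/3
  3 + 3/43 = 132/43
  2 + 43/132 = 307/132
  12 + 132/307 = 3816/307
  12 + 307/3816 = 46099/3816

46099/3816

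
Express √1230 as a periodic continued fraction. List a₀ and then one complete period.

a₀ = ⌊√1230⌋ = 35.
With m₀=0, d₀=1 and mₖ₊₁ = dₖaₖ − mₖ, dₖ₊₁ = (n − mₖ₊₁²)/dₖ, aₖ₊₁ = ⌊(a₀+mₖ₊₁)/dₖ₊₁⌋:
  k=1: m=35, d=5, a=14
  k=2: m=35, d=1, a=70
d=1 and a=2a₀=70 at k=2, so the next step gives (m, d) = (35, 5) again — its k=1 value — and the period has length 2.

[35; 14, 70]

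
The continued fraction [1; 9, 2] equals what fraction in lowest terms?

21/19

Using pₖ = aₖpₖ₋₁ + pₖ₋₂ and qₖ = aₖqₖ₋₁ + qₖ₋₂:
  k=0: a=1, p=1, q=1
  k=1: a=9, p=10, q=9
  k=2: a=2, p=21, q=19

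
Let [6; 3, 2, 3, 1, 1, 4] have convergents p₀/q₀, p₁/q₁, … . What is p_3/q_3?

151/24

Using pₖ = aₖpₖ₋₁ + pₖ₋₂, qₖ = aₖqₖ₋₁ + qₖ₋₂ (with p₋₁=1, p₋₂=0, q₋₁=0, q₋₂=1):
  k=0: a=6, p=6, q=1
  k=1: a=3, p=19, q=3
  k=2: a=2, p=44, q=7
  k=3: a=3, p=151, q=24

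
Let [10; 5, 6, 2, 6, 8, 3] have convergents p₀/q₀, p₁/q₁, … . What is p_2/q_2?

316/31

Using pₖ = aₖpₖ₋₁ + pₖ₋₂, qₖ = aₖqₖ₋₁ + qₖ₋₂ (with p₋₁=1, p₋₂=0, q₋₁=0, q₋₂=1):
  k=0: a=10, p=10, q=1
  k=1: a=5, p=51, q=5
  k=2: a=6, p=316, q=31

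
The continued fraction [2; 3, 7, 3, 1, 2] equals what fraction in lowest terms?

Fold from the inside: start with 2/1.
  1 + 1/2 = 3/2
  3 + 2/3 = 11/3
  7 + 3/11 = 80/11
  3 + 11/80 = 251/80
  2 + 80/251 = 582/251

582/251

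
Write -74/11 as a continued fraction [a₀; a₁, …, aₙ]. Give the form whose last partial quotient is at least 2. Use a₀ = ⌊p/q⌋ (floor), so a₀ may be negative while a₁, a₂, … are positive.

-74 = -7·11 + 3
11 = 3·3 + 2
3 = 1·2 + 1
2 = 2·1 + 0  (stop)
So -74/11 = [-7; 3, 1, 2].

[-7; 3, 1, 2]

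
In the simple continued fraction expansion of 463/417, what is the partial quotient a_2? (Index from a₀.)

463 = 1·417 + 46   →  a_0 = 1
417 = 9·46 + 3   →  a_1 = 9
46 = 15·3 + 1   →  a_2 = 15

15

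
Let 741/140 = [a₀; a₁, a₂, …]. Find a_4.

741 = 5·140 + 41   →  a_0 = 5
140 = 3·41 + 17   →  a_1 = 3
41 = 2·17 + 7   →  a_2 = 2
17 = 2·7 + 3   →  a_3 = 2
7 = 2·3 + 1   →  a_4 = 2

2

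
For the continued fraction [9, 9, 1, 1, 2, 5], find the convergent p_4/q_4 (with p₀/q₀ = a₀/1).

Using pₖ = aₖpₖ₋₁ + pₖ₋₂, qₖ = aₖqₖ₋₁ + qₖ₋₂ (with p₋₁=1, p₋₂=0, q₋₁=0, q₋₂=1):
  k=0: a=9, p=9, q=1
  k=1: a=9, p=82, q=9
  k=2: a=1, p=91, q=10
  k=3: a=1, p=173, q=19
  k=4: a=2, p=437, q=48

437/48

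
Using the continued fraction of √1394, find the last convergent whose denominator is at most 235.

√1394 = [37; 2, 1, 36, 1, 2, 74, …] (period length 6).
Convergents:
  p_0/q_0 = 37/1
  p_1/q_1 = 75/2
  p_2/q_2 = 112/3
  p_3/q_3 = 4107/110
  p_4/q_4 = 4219/113
  p_5/q_5 = 12545/336
q_4 = 113 ≤ 235 < 336 = q_5, so the answer is 4219/113.

4219/113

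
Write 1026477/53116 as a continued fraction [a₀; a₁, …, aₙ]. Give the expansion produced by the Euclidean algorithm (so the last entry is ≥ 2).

[19; 3, 13, 3, 6, 1, 3, 15]

1026477 = 19·53116 + 17273
53116 = 3·17273 + 1297
17273 = 13·1297 + 412
1297 = 3·412 + 61
412 = 6·61 + 46
61 = 1·46 + 15
46 = 3·15 + 1
15 = 15·1 + 0  (stop)
So 1026477/53116 = [19; 3, 13, 3, 6, 1, 3, 15].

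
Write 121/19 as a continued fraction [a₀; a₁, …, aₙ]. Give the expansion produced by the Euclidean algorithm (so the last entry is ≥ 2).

121 = 6·19 + 7
19 = 2·7 + 5
7 = 1·5 + 2
5 = 2·2 + 1
2 = 2·1 + 0  (stop)
So 121/19 = [6; 2, 1, 2, 2].

[6; 2, 1, 2, 2]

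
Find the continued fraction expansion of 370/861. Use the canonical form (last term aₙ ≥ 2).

370 = 0*861 + 370
861 = 2*370 + 121
370 = 3*121 + 7
121 = 17*7 + 2
7 = 3*2 + 1
2 = 2*1 + 0  (stop)
So 370/861 = [0; 2, 3, 17, 3, 2].

[0; 2, 3, 17, 3, 2]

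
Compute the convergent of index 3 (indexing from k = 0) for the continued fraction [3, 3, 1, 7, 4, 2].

Using pₖ = aₖpₖ₋₁ + pₖ₋₂, qₖ = aₖqₖ₋₁ + qₖ₋₂ (with p₋₁=1, p₋₂=0, q₋₁=0, q₋₂=1):
  k=0: a=3, p=3, q=1
  k=1: a=3, p=10, q=3
  k=2: a=1, p=13, q=4
  k=3: a=7, p=101, q=31

101/31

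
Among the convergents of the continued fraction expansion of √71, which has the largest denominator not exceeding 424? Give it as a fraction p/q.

√71 = [8; 2, 2, 1, 7, 1, 2, 2, 16, …] (period length 8).
Convergents:
  p_0/q_0 = 8/1
  p_1/q_1 = 17/2
  p_2/q_2 = 42/5
  p_3/q_3 = 59/7
  p_4/q_4 = 455/54
  p_5/q_5 = 514/61
  p_6/q_6 = 1483/176
  p_7/q_7 = 3480/413
  p_8/q_8 = 57163/6784
q_7 = 413 ≤ 424 < 6784 = q_8, so the answer is 3480/413.

3480/413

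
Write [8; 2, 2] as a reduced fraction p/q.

Using pₖ = aₖpₖ₋₁ + pₖ₋₂ and qₖ = aₖqₖ₋₁ + qₖ₋₂:
  k=0: a=8, p=8, q=1
  k=1: a=2, p=17, q=2
  k=2: a=2, p=42, q=5

42/5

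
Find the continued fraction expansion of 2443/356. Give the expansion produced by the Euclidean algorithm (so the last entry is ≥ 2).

[6; 1, 6, 3, 1, 3, 3]

2443 = 6×356 + 307
356 = 1×307 + 49
307 = 6×49 + 13
49 = 3×13 + 10
13 = 1×10 + 3
10 = 3×3 + 1
3 = 3×1 + 0  (stop)
So 2443/356 = [6; 1, 6, 3, 1, 3, 3].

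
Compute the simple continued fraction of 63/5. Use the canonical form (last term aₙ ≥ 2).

63 = 12×5 + 3
5 = 1×3 + 2
3 = 1×2 + 1
2 = 2×1 + 0  (stop)
So 63/5 = [12; 1, 1, 2].

[12; 1, 1, 2]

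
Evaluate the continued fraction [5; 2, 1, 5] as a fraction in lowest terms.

Using pₖ = aₖpₖ₋₁ + pₖ₋₂ and qₖ = aₖqₖ₋₁ + qₖ₋₂:
  k=0: a=5, p=5, q=1
  k=1: a=2, p=11, q=2
  k=2: a=1, p=16, q=3
  k=3: a=5, p=91, q=17

91/17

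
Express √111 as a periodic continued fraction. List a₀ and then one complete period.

a₀ = ⌊√111⌋ = 10.
With m₀=0, d₀=1 and mₖ₊₁ = dₖaₖ − mₖ, dₖ₊₁ = (n − mₖ₊₁²)/dₖ, aₖ₊₁ = ⌊(a₀+mₖ₊₁)/dₖ₊₁⌋:
  k=1: m=10, d=11, a=1
  k=2: m=1, d=10, a=1
  k=3: m=9, d=3, a=6
  k=4: m=9, d=10, a=1
  k=5: m=1, d=11, a=1
  k=6: m=10, d=1, a=20
d=1 and a=2a₀=20 at k=6, so the next step gives (m, d) = (10, 11) again — its k=1 value — and the period has length 6.

[10; 1, 1, 6, 1, 1, 20]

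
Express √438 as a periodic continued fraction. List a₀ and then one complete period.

a₀ = ⌊√438⌋ = 20.
With m₀=0, d₀=1 and mₖ₊₁ = dₖaₖ − mₖ, dₖ₊₁ = (n − mₖ₊₁²)/dₖ, aₖ₊₁ = ⌊(a₀+mₖ₊₁)/dₖ₊₁⌋:
  k=1: m=20, d=38, a=1
  k=2: m=18, d=3, a=12
  k=3: m=18, d=38, a=1
  k=4: m=20, d=1, a=40
d=1 and a=2a₀=40 at k=4, so the next step gives (m, d) = (20, 38) again — its k=1 value — and the period has length 4.

[20; 1, 12, 1, 40]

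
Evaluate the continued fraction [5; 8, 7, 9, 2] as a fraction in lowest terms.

5630/1099

Using pₖ = aₖpₖ₋₁ + pₖ₋₂ and qₖ = aₖqₖ₋₁ + qₖ₋₂:
  k=0: a=5, p=5, q=1
  k=1: a=8, p=41, q=8
  k=2: a=7, p=292, q=57
  k=3: a=9, p=2669, q=521
  k=4: a=2, p=5630, q=1099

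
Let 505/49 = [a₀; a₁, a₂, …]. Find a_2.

505 = 10·49 + 15   →  a_0 = 10
49 = 3·15 + 4   →  a_1 = 3
15 = 3·4 + 3   →  a_2 = 3

3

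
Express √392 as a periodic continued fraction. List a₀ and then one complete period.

[19; 1, 3, 1, 38]

a₀ = ⌊√392⌋ = 19.
With m₀=0, d₀=1 and mₖ₊₁ = dₖaₖ − mₖ, dₖ₊₁ = (n − mₖ₊₁²)/dₖ, aₖ₊₁ = ⌊(a₀+mₖ₊₁)/dₖ₊₁⌋:
  k=1: m=19, d=31, a=1
  k=2: m=12, d=8, a=3
  k=3: m=12, d=31, a=1
  k=4: m=19, d=1, a=38
d=1 and a=2a₀=38 at k=4, so the next step gives (m, d) = (19, 31) again — its k=1 value — and the period has length 4.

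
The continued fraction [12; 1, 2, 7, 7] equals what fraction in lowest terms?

Fold from the inside: start with 7/1.
  7 + 1/7 = 50/7
  2 + 7/50 = 107/50
  1 + 50/107 = 157/107
  12 + 107/157 = 1991/157

1991/157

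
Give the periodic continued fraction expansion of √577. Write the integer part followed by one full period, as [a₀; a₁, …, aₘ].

[24; 48]

a₀ = ⌊√577⌋ = 24.
With m₀=0, d₀=1 and mₖ₊₁ = dₖaₖ − mₖ, dₖ₊₁ = (n − mₖ₊₁²)/dₖ, aₖ₊₁ = ⌊(a₀+mₖ₊₁)/dₖ₊₁⌋:
  k=1: m=24, d=1, a=48
d=1 and a=2a₀=48 at k=1, so the next step gives (m, d) = (24, 1) again — its k=1 value — and the period has length 1.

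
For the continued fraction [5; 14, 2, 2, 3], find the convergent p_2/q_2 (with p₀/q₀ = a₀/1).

147/29

Using pₖ = aₖpₖ₋₁ + pₖ₋₂, qₖ = aₖqₖ₋₁ + qₖ₋₂ (with p₋₁=1, p₋₂=0, q₋₁=0, q₋₂=1):
  k=0: a=5, p=5, q=1
  k=1: a=14, p=71, q=14
  k=2: a=2, p=147, q=29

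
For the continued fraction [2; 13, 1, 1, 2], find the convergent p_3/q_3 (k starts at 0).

Using pₖ = aₖpₖ₋₁ + pₖ₋₂, qₖ = aₖqₖ₋₁ + qₖ₋₂ (with p₋₁=1, p₋₂=0, q₋₁=0, q₋₂=1):
  k=0: a=2, p=2, q=1
  k=1: a=13, p=27, q=13
  k=2: a=1, p=29, q=14
  k=3: a=1, p=56, q=27

56/27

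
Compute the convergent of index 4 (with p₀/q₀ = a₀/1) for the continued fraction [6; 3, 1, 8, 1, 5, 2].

Using pₖ = aₖpₖ₋₁ + pₖ₋₂, qₖ = aₖqₖ₋₁ + qₖ₋₂ (with p₋₁=1, p₋₂=0, q₋₁=0, q₋₂=1):
  k=0: a=6, p=6, q=1
  k=1: a=3, p=19, q=3
  k=2: a=1, p=25, q=4
  k=3: a=8, p=219, q=35
  k=4: a=1, p=244, q=39

244/39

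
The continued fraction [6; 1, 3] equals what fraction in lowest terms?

27/4

Using pₖ = aₖpₖ₋₁ + pₖ₋₂ and qₖ = aₖqₖ₋₁ + qₖ₋₂:
  k=0: a=6, p=6, q=1
  k=1: a=1, p=7, q=1
  k=2: a=3, p=27, q=4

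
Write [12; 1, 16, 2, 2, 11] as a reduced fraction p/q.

12839/992

Fold from the inside: start with 11/1.
  2 + 1/11 = 23/11
  2 + 11/23 = 57/23
  16 + 23/57 = 935/57
  1 + 57/935 = 992/935
  12 + 935/992 = 12839/992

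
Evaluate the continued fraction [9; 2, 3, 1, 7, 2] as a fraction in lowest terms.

1407/149

Fold from the inside: start with 2/1.
  7 + 1/2 = 15/2
  1 + 2/15 = 17/15
  3 + 15/17 = 66/17
  2 + 17/66 = 149/66
  9 + 66/149 = 1407/149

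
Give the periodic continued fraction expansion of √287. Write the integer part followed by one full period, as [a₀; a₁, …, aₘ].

[16; 1, 15, 1, 32]

a₀ = ⌊√287⌋ = 16.
With m₀=0, d₀=1 and mₖ₊₁ = dₖaₖ − mₖ, dₖ₊₁ = (n − mₖ₊₁²)/dₖ, aₖ₊₁ = ⌊(a₀+mₖ₊₁)/dₖ₊₁⌋:
  k=1: m=16, d=31, a=1
  k=2: m=15, d=2, a=15
  k=3: m=15, d=31, a=1
  k=4: m=16, d=1, a=32
d=1 and a=2a₀=32 at k=4, so the next step gives (m, d) = (16, 31) again — its k=1 value — and the period has length 4.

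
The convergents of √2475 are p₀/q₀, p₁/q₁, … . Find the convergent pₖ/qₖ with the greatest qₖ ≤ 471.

√2475 = [49; 1, 2, 1, 98, …] (period length 4).
Convergents:
  p_0/q_0 = 49/1
  p_1/q_1 = 50/1
  p_2/q_2 = 149/3
  p_3/q_3 = 199/4
  p_4/q_4 = 19651/395
  p_5/q_5 = 19850/399
  p_6/q_6 = 59351/1193
q_5 = 399 ≤ 471 < 1193 = q_6, so the answer is 19850/399.

19850/399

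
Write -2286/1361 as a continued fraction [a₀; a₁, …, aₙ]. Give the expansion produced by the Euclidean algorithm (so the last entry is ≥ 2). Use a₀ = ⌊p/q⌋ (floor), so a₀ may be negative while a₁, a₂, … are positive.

-2286 = -2×1361 + 436
1361 = 3×436 + 53
436 = 8×53 + 12
53 = 4×12 + 5
12 = 2×5 + 2
5 = 2×2 + 1
2 = 2×1 + 0  (stop)
So -2286/1361 = [-2; 3, 8, 4, 2, 2, 2].

[-2; 3, 8, 4, 2, 2, 2]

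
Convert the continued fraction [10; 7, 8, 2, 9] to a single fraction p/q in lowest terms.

Fold from the inside: start with 9/1.
  2 + 1/9 = 19/9
  8 + 9/19 = 161/19
  7 + 19/161 = 1146/161
  10 + 161/1146 = 11621/1146

11621/1146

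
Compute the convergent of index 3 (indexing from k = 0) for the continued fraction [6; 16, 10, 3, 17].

3025/499

Using pₖ = aₖpₖ₋₁ + pₖ₋₂, qₖ = aₖqₖ₋₁ + qₖ₋₂ (with p₋₁=1, p₋₂=0, q₋₁=0, q₋₂=1):
  k=0: a=6, p=6, q=1
  k=1: a=16, p=97, q=16
  k=2: a=10, p=976, q=161
  k=3: a=3, p=3025, q=499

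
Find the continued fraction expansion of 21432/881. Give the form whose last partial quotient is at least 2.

[24; 3, 16, 1, 16]

21432 = 24*881 + 288
881 = 3*288 + 17
288 = 16*17 + 16
17 = 1*16 + 1
16 = 16*1 + 0  (stop)
So 21432/881 = [24; 3, 16, 1, 16].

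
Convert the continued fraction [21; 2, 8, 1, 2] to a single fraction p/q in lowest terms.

Fold from the inside: start with 2/1.
  1 + 1/2 = 3/2
  8 + 2/3 = 26/3
  2 + 3/26 = 55/26
  21 + 26/55 = 1181/55

1181/55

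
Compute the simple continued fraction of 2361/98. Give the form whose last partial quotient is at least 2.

2361 = 24×98 + 9
98 = 10×9 + 8
9 = 1×8 + 1
8 = 8×1 + 0  (stop)
So 2361/98 = [24; 10, 1, 8].

[24; 10, 1, 8]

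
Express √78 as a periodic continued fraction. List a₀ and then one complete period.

a₀ = ⌊√78⌋ = 8.
With m₀=0, d₀=1 and mₖ₊₁ = dₖaₖ − mₖ, dₖ₊₁ = (n − mₖ₊₁²)/dₖ, aₖ₊₁ = ⌊(a₀+mₖ₊₁)/dₖ₊₁⌋:
  k=1: m=8, d=14, a=1
  k=2: m=6, d=3, a=4
  k=3: m=6, d=14, a=1
  k=4: m=8, d=1, a=16
d=1 and a=2a₀=16 at k=4, so the next step gives (m, d) = (8, 14) again — its k=1 value — and the period has length 4.

[8; 1, 4, 1, 16]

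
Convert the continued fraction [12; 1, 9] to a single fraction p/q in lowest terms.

Using pₖ = aₖpₖ₋₁ + pₖ₋₂ and qₖ = aₖqₖ₋₁ + qₖ₋₂:
  k=0: a=12, p=12, q=1
  k=1: a=1, p=13, q=1
  k=2: a=9, p=129, q=10

129/10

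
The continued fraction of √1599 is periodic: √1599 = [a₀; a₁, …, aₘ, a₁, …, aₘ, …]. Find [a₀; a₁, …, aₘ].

a₀ = ⌊√1599⌋ = 39.
With m₀=0, d₀=1 and mₖ₊₁ = dₖaₖ − mₖ, dₖ₊₁ = (n − mₖ₊₁²)/dₖ, aₖ₊₁ = ⌊(a₀+mₖ₊₁)/dₖ₊₁⌋:
  k=1: m=39, d=78, a=1
  k=2: m=39, d=1, a=78
d=1 and a=2a₀=78 at k=2, so the next step gives (m, d) = (39, 78) again — its k=1 value — and the period has length 2.

[39; 1, 78]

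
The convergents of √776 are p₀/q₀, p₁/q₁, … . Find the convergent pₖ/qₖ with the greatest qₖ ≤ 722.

10892/391

√776 = [27; 1, 5, 1, 54, …] (period length 4).
Convergents:
  p_0/q_0 = 27/1
  p_1/q_1 = 28/1
  p_2/q_2 = 167/6
  p_3/q_3 = 195/7
  p_4/q_4 = 10697/384
  p_5/q_5 = 10892/391
  p_6/q_6 = 65157/2339
q_5 = 391 ≤ 722 < 2339 = q_6, so the answer is 10892/391.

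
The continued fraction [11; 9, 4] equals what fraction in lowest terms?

Fold from the inside: start with 4/1.
  9 + 1/4 = 37/4
  11 + 4/37 = 411/37

411/37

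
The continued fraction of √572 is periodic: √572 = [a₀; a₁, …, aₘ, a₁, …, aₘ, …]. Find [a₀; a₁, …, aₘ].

[23; 1, 10, 1, 46]

a₀ = ⌊√572⌋ = 23.
With m₀=0, d₀=1 and mₖ₊₁ = dₖaₖ − mₖ, dₖ₊₁ = (n − mₖ₊₁²)/dₖ, aₖ₊₁ = ⌊(a₀+mₖ₊₁)/dₖ₊₁⌋:
  k=1: m=23, d=43, a=1
  k=2: m=20, d=4, a=10
  k=3: m=20, d=43, a=1
  k=4: m=23, d=1, a=46
d=1 and a=2a₀=46 at k=4, so the next step gives (m, d) = (23, 43) again — its k=1 value — and the period has length 4.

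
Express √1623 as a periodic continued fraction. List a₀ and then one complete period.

[40; 3, 2, 26, 2, 3, 80]

a₀ = ⌊√1623⌋ = 40.
With m₀=0, d₀=1 and mₖ₊₁ = dₖaₖ − mₖ, dₖ₊₁ = (n − mₖ₊₁²)/dₖ, aₖ₊₁ = ⌊(a₀+mₖ₊₁)/dₖ₊₁⌋:
  k=1: m=40, d=23, a=3
  k=2: m=29, d=34, a=2
  k=3: m=39, d=3, a=26
  k=4: m=39, d=34, a=2
  k=5: m=29, d=23, a=3
  k=6: m=40, d=1, a=80
d=1 and a=2a₀=80 at k=6, so the next step gives (m, d) = (40, 23) again — its k=1 value — and the period has length 6.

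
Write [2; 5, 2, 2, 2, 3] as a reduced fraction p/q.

485/222

Fold from the inside: start with 3/1.
  2 + 1/3 = 7/3
  2 + 3/7 = 17/7
  2 + 7/17 = 41/17
  5 + 17/41 = 222/41
  2 + 41/222 = 485/222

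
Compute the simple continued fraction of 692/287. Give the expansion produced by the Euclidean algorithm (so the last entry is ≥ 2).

692 = 2*287 + 118
287 = 2*118 + 51
118 = 2*51 + 16
51 = 3*16 + 3
16 = 5*3 + 1
3 = 3*1 + 0  (stop)
So 692/287 = [2; 2, 2, 3, 5, 3].

[2; 2, 2, 3, 5, 3]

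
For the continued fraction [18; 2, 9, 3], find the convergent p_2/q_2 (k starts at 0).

351/19

Using pₖ = aₖpₖ₋₁ + pₖ₋₂, qₖ = aₖqₖ₋₁ + qₖ₋₂ (with p₋₁=1, p₋₂=0, q₋₁=0, q₋₂=1):
  k=0: a=18, p=18, q=1
  k=1: a=2, p=37, q=2
  k=2: a=9, p=351, q=19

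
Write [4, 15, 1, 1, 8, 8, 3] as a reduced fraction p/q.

Using pₖ = aₖpₖ₋₁ + pₖ₋₂ and qₖ = aₖqₖ₋₁ + qₖ₋₂:
  k=0: a=4, p=4, q=1
  k=1: a=15, p=61, q=15
  k=2: a=1, p=65, q=16
  k=3: a=1, p=126, q=31
  k=4: a=8, p=1073, q=264
  k=5: a=8, p=8710, q=2143
  k=6: a=3, p=27203, q=6693

27203/6693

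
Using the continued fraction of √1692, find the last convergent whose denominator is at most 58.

√1692 = [41; 7, 2, 7, 82, …] (period length 4).
Convergents:
  p_0/q_0 = 41/1
  p_1/q_1 = 288/7
  p_2/q_2 = 617/15
  p_3/q_3 = 4607/112
q_2 = 15 ≤ 58 < 112 = q_3, so the answer is 617/15.

617/15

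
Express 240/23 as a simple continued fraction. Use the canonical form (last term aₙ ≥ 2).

[10; 2, 3, 3]

240 = 10*23 + 10
23 = 2*10 + 3
10 = 3*3 + 1
3 = 3*1 + 0  (stop)
So 240/23 = [10; 2, 3, 3].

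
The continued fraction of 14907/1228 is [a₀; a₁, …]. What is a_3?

14907 = 12·1228 + 171   →  a_0 = 12
1228 = 7·171 + 31   →  a_1 = 7
171 = 5·31 + 16   →  a_2 = 5
31 = 1·16 + 15   →  a_3 = 1

1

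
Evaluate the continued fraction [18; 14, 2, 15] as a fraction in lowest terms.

8113/449

Using pₖ = aₖpₖ₋₁ + pₖ₋₂ and qₖ = aₖqₖ₋₁ + qₖ₋₂:
  k=0: a=18, p=18, q=1
  k=1: a=14, p=253, q=14
  k=2: a=2, p=524, q=29
  k=3: a=15, p=8113, q=449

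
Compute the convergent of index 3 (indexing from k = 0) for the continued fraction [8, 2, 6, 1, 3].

Using pₖ = aₖpₖ₋₁ + pₖ₋₂, qₖ = aₖqₖ₋₁ + qₖ₋₂ (with p₋₁=1, p₋₂=0, q₋₁=0, q₋₂=1):
  k=0: a=8, p=8, q=1
  k=1: a=2, p=17, q=2
  k=2: a=6, p=110, q=13
  k=3: a=1, p=127, q=15

127/15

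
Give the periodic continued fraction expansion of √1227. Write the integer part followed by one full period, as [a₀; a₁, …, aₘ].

[35; 35, 70]

a₀ = ⌊√1227⌋ = 35.
With m₀=0, d₀=1 and mₖ₊₁ = dₖaₖ − mₖ, dₖ₊₁ = (n − mₖ₊₁²)/dₖ, aₖ₊₁ = ⌊(a₀+mₖ₊₁)/dₖ₊₁⌋:
  k=1: m=35, d=2, a=35
  k=2: m=35, d=1, a=70
d=1 and a=2a₀=70 at k=2, so the next step gives (m, d) = (35, 2) again — its k=1 value — and the period has length 2.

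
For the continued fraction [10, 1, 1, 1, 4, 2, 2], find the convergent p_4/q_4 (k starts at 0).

149/14

Using pₖ = aₖpₖ₋₁ + pₖ₋₂, qₖ = aₖqₖ₋₁ + qₖ₋₂ (with p₋₁=1, p₋₂=0, q₋₁=0, q₋₂=1):
  k=0: a=10, p=10, q=1
  k=1: a=1, p=11, q=1
  k=2: a=1, p=21, q=2
  k=3: a=1, p=32, q=3
  k=4: a=4, p=149, q=14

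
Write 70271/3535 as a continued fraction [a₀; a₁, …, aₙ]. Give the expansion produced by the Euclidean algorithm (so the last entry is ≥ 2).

70271 = 19*3535 + 3106
3535 = 1*3106 + 429
3106 = 7*429 + 103
429 = 4*103 + 17
103 = 6*17 + 1
17 = 17*1 + 0  (stop)
So 70271/3535 = [19; 1, 7, 4, 6, 17].

[19; 1, 7, 4, 6, 17]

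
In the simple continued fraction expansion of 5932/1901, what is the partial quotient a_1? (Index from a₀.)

8

5932 = 3·1901 + 229   →  a_0 = 3
1901 = 8·229 + 69   →  a_1 = 8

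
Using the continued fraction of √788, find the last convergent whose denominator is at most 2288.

√788 = [28; 14, 56, …] (period length 2).
Convergents:
  p_0/q_0 = 28/1
  p_1/q_1 = 393/14
  p_2/q_2 = 22036/785
  p_3/q_3 = 308897/11004
q_2 = 785 ≤ 2288 < 11004 = q_3, so the answer is 22036/785.

22036/785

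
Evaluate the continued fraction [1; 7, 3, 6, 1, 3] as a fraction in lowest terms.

Using pₖ = aₖpₖ₋₁ + pₖ₋₂ and qₖ = aₖqₖ₋₁ + qₖ₋₂:
  k=0: a=1, p=1, q=1
  k=1: a=7, p=8, q=7
  k=2: a=3, p=25, q=22
  k=3: a=6, p=158, q=139
  k=4: a=1, p=183, q=161
  k=5: a=3, p=707, q=622

707/622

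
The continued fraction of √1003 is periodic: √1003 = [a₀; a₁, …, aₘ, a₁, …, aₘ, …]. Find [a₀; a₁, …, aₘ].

a₀ = ⌊√1003⌋ = 31.
With m₀=0, d₀=1 and mₖ₊₁ = dₖaₖ − mₖ, dₖ₊₁ = (n − mₖ₊₁²)/dₖ, aₖ₊₁ = ⌊(a₀+mₖ₊₁)/dₖ₊₁⌋:
  k=1: m=31, d=42, a=1
  k=2: m=11, d=21, a=2
  k=3: m=31, d=2, a=31
  k=4: m=31, d=21, a=2
  k=5: m=11, d=42, a=1
  k=6: m=31, d=1, a=62
d=1 and a=2a₀=62 at k=6, so the next step gives (m, d) = (31, 42) again — its k=1 value — and the period has length 6.

[31; 1, 2, 31, 2, 1, 62]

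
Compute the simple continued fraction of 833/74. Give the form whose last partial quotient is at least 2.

833 = 11*74 + 19
74 = 3*19 + 17
19 = 1*17 + 2
17 = 8*2 + 1
2 = 2*1 + 0  (stop)
So 833/74 = [11; 3, 1, 8, 2].

[11; 3, 1, 8, 2]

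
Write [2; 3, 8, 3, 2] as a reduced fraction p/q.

Fold from the inside: start with 2/1.
  3 + 1/2 = 7/2
  8 + 2/7 = 58/7
  3 + 7/58 = 181/58
  2 + 58/181 = 420/181

420/181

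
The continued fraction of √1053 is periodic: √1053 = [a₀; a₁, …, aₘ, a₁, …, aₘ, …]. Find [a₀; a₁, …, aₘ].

a₀ = ⌊√1053⌋ = 32.
With m₀=0, d₀=1 and mₖ₊₁ = dₖaₖ − mₖ, dₖ₊₁ = (n − mₖ₊₁²)/dₖ, aₖ₊₁ = ⌊(a₀+mₖ₊₁)/dₖ₊₁⌋:
  k=1: m=32, d=29, a=2
  k=2: m=26, d=13, a=4
  k=3: m=26, d=29, a=2
  k=4: m=32, d=1, a=64
d=1 and a=2a₀=64 at k=4, so the next step gives (m, d) = (32, 29) again — its k=1 value — and the period has length 4.

[32; 2, 4, 2, 64]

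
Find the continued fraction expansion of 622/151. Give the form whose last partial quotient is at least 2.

[4; 8, 2, 1, 1, 3]

622 = 4×151 + 18
151 = 8×18 + 7
18 = 2×7 + 4
7 = 1×4 + 3
4 = 1×3 + 1
3 = 3×1 + 0  (stop)
So 622/151 = [4; 8, 2, 1, 1, 3].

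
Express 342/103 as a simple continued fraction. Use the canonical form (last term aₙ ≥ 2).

342 = 3×103 + 33
103 = 3×33 + 4
33 = 8×4 + 1
4 = 4×1 + 0  (stop)
So 342/103 = [3; 3, 8, 4].

[3; 3, 8, 4]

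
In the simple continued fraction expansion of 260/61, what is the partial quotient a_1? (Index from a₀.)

3

260 = 4·61 + 16   →  a_0 = 4
61 = 3·16 + 13   →  a_1 = 3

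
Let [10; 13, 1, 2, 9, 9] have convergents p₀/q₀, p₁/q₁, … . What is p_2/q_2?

Using pₖ = aₖpₖ₋₁ + pₖ₋₂, qₖ = aₖqₖ₋₁ + qₖ₋₂ (with p₋₁=1, p₋₂=0, q₋₁=0, q₋₂=1):
  k=0: a=10, p=10, q=1
  k=1: a=13, p=131, q=13
  k=2: a=1, p=141, q=14

141/14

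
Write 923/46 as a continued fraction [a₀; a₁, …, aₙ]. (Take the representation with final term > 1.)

[20; 15, 3]

923 = 20·46 + 3
46 = 15·3 + 1
3 = 3·1 + 0  (stop)
So 923/46 = [20; 15, 3].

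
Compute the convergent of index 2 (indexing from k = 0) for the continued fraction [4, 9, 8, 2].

300/73

Using pₖ = aₖpₖ₋₁ + pₖ₋₂, qₖ = aₖqₖ₋₁ + qₖ₋₂ (with p₋₁=1, p₋₂=0, q₋₁=0, q₋₂=1):
  k=0: a=4, p=4, q=1
  k=1: a=9, p=37, q=9
  k=2: a=8, p=300, q=73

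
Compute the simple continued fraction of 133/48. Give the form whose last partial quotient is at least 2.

133 = 2×48 + 37
48 = 1×37 + 11
37 = 3×11 + 4
11 = 2×4 + 3
4 = 1×3 + 1
3 = 3×1 + 0  (stop)
So 133/48 = [2; 1, 3, 2, 1, 3].

[2; 1, 3, 2, 1, 3]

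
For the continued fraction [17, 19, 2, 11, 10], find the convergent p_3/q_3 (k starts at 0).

Using pₖ = aₖpₖ₋₁ + pₖ₋₂, qₖ = aₖqₖ₋₁ + qₖ₋₂ (with p₋₁=1, p₋₂=0, q₋₁=0, q₋₂=1):
  k=0: a=17, p=17, q=1
  k=1: a=19, p=324, q=19
  k=2: a=2, p=665, q=39
  k=3: a=11, p=7639, q=448

7639/448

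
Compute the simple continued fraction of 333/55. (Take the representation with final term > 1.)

333 = 6·55 + 3
55 = 18·3 + 1
3 = 3·1 + 0  (stop)
So 333/55 = [6; 18, 3].

[6; 18, 3]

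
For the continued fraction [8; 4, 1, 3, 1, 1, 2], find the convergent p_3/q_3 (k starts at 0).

Using pₖ = aₖpₖ₋₁ + pₖ₋₂, qₖ = aₖqₖ₋₁ + qₖ₋₂ (with p₋₁=1, p₋₂=0, q₋₁=0, q₋₂=1):
  k=0: a=8, p=8, q=1
  k=1: a=4, p=33, q=4
  k=2: a=1, p=41, q=5
  k=3: a=3, p=156, q=19

156/19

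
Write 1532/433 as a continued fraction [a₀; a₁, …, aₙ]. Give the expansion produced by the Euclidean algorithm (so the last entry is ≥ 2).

[3; 1, 1, 6, 16, 2]

1532 = 3·433 + 233
433 = 1·233 + 200
233 = 1·200 + 33
200 = 6·33 + 2
33 = 16·2 + 1
2 = 2·1 + 0  (stop)
So 1532/433 = [3; 1, 1, 6, 16, 2].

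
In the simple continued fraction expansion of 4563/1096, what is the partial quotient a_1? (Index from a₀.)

4563 = 4·1096 + 179   →  a_0 = 4
1096 = 6·179 + 22   →  a_1 = 6

6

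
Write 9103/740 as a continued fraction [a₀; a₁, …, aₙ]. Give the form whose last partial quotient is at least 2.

[12; 3, 3, 7, 10]

9103 = 12×740 + 223
740 = 3×223 + 71
223 = 3×71 + 10
71 = 7×10 + 1
10 = 10×1 + 0  (stop)
So 9103/740 = [12; 3, 3, 7, 10].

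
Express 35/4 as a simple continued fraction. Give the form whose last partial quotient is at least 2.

[8; 1, 3]

35 = 8*4 + 3
4 = 1*3 + 1
3 = 3*1 + 0  (stop)
So 35/4 = [8; 1, 3].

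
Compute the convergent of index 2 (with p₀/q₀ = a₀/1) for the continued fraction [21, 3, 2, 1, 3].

Using pₖ = aₖpₖ₋₁ + pₖ₋₂, qₖ = aₖqₖ₋₁ + qₖ₋₂ (with p₋₁=1, p₋₂=0, q₋₁=0, q₋₂=1):
  k=0: a=21, p=21, q=1
  k=1: a=3, p=64, q=3
  k=2: a=2, p=149, q=7

149/7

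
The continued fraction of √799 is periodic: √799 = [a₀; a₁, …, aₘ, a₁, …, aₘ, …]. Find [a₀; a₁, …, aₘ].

[28; 3, 1, 3, 56]

a₀ = ⌊√799⌋ = 28.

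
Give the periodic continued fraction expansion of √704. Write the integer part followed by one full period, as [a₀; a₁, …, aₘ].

[26; 1, 1, 7, 13, 7, 1, 1, 52]

a₀ = ⌊√704⌋ = 26.
With m₀=0, d₀=1 and mₖ₊₁ = dₖaₖ − mₖ, dₖ₊₁ = (n − mₖ₊₁²)/dₖ, aₖ₊₁ = ⌊(a₀+mₖ₊₁)/dₖ₊₁⌋:
  k=1: m=26, d=28, a=1
  k=2: m=2, d=25, a=1
  k=3: m=23, d=7, a=7
  k=4: m=26, d=4, a=13
  k=5: m=26, d=7, a=7
  k=6: m=23, d=25, a=1
  k=7: m=2, d=28, a=1
  k=8: m=26, d=1, a=52
d=1 and a=2a₀=52 at k=8, so the next step gives (m, d) = (26, 28) again — its k=1 value — and the period has length 8.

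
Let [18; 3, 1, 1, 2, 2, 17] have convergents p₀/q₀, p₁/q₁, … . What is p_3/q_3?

128/7

Using pₖ = aₖpₖ₋₁ + pₖ₋₂, qₖ = aₖqₖ₋₁ + qₖ₋₂ (with p₋₁=1, p₋₂=0, q₋₁=0, q₋₂=1):
  k=0: a=18, p=18, q=1
  k=1: a=3, p=55, q=3
  k=2: a=1, p=73, q=4
  k=3: a=1, p=128, q=7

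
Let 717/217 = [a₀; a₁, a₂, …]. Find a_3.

717 = 3·217 + 66   →  a_0 = 3
217 = 3·66 + 19   →  a_1 = 3
66 = 3·19 + 9   →  a_2 = 3
19 = 2·9 + 1   →  a_3 = 2

2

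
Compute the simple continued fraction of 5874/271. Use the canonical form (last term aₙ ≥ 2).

5874 = 21×271 + 183
271 = 1×183 + 88
183 = 2×88 + 7
88 = 12×7 + 4
7 = 1×4 + 3
4 = 1×3 + 1
3 = 3×1 + 0  (stop)
So 5874/271 = [21; 1, 2, 12, 1, 1, 3].

[21; 1, 2, 12, 1, 1, 3]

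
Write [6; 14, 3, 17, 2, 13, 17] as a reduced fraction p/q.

2142584/352991

Fold from the inside: start with 17/1.
  13 + 1/17 = 222/17
  2 + 17/222 = 461/222
  17 + 222/461 = 8059/461
  3 + 461/8059 = 24638/8059
  14 + 8059/24638 = 352991/24638
  6 + 24638/352991 = 2142584/352991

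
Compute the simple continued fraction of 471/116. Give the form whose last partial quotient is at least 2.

471 = 4×116 + 7
116 = 16×7 + 4
7 = 1×4 + 3
4 = 1×3 + 1
3 = 3×1 + 0  (stop)
So 471/116 = [4; 16, 1, 1, 3].

[4; 16, 1, 1, 3]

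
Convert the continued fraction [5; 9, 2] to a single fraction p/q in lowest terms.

Using pₖ = aₖpₖ₋₁ + pₖ₋₂ and qₖ = aₖqₖ₋₁ + qₖ₋₂:
  k=0: a=5, p=5, q=1
  k=1: a=9, p=46, q=9
  k=2: a=2, p=97, q=19

97/19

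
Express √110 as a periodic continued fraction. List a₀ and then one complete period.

a₀ = ⌊√110⌋ = 10.
With m₀=0, d₀=1 and mₖ₊₁ = dₖaₖ − mₖ, dₖ₊₁ = (n − mₖ₊₁²)/dₖ, aₖ₊₁ = ⌊(a₀+mₖ₊₁)/dₖ₊₁⌋:
  k=1: m=10, d=10, a=2
  k=2: m=10, d=1, a=20
d=1 and a=2a₀=20 at k=2, so the next step gives (m, d) = (10, 10) again — its k=1 value — and the period has length 2.

[10; 2, 20]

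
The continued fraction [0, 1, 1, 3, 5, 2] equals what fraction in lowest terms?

46/81

Using pₖ = aₖpₖ₋₁ + pₖ₋₂ and qₖ = aₖqₖ₋₁ + qₖ₋₂:
  k=0: a=0, p=0, q=1
  k=1: a=1, p=1, q=1
  k=2: a=1, p=1, q=2
  k=3: a=3, p=4, q=7
  k=4: a=5, p=21, q=37
  k=5: a=2, p=46, q=81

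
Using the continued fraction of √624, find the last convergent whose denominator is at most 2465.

√624 = [24; 1, 48, …] (period length 2).
Convergents:
  p_0/q_0 = 24/1
  p_1/q_1 = 25/1
  p_2/q_2 = 1224/49
  p_3/q_3 = 1249/50
  p_4/q_4 = 61176/2449
  p_5/q_5 = 62425/2499
q_4 = 2449 ≤ 2465 < 2499 = q_5, so the answer is 61176/2449.

61176/2449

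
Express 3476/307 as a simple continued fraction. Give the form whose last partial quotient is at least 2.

3476 = 11*307 + 99
307 = 3*99 + 10
99 = 9*10 + 9
10 = 1*9 + 1
9 = 9*1 + 0  (stop)
So 3476/307 = [11; 3, 9, 1, 9].

[11; 3, 9, 1, 9]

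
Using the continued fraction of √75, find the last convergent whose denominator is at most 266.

√75 = [8; 1, 1, 1, 16, …] (period length 4).
Convergents:
  p_0/q_0 = 8/1
  p_1/q_1 = 9/1
  p_2/q_2 = 17/2
  p_3/q_3 = 26/3
  p_4/q_4 = 433/50
  p_5/q_5 = 459/53
  p_6/q_6 = 892/103
  p_7/q_7 = 1351/156
  p_8/q_8 = 22508/2599
q_7 = 156 ≤ 266 < 2599 = q_8, so the answer is 1351/156.

1351/156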